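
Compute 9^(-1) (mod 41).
9^(-1) ≡ 32 (mod 41). Verification: 9 × 32 = 288 ≡ 1 (mod 41)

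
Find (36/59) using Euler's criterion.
(36/59) = 36^{29} mod 59 = 1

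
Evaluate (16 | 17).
(16/17) = 16^{8} mod 17 = 1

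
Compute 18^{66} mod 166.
68

Using successive squaring:
Binary expansion of 66: 1000010
Powers of 18 mod 166 (each is the square of the previous):
  18^1 ≡ 18 (mod 166)
  18^2 ≡ 18² = 324 ≡ 158 (mod 166)
  18^4 ≡ 158² = 24964 ≡ 64 (mod 166)
  18^8 ≡ 64² = 4096 ≡ 112 (mod 166)
  18^16 ≡ 112² = 12544 ≡ 94 (mod 166)
  18^32 ≡ 94² = 8836 ≡ 38 (mod 166)
  18^64 ≡ 38² = 1444 ≡ 116 (mod 166)
66 = 64 + 2, so 18^66 = 18^64 × 18^2 ≡ 116 × 158 (mod 166)
Multiplying step by step:
  116 × 158 = 18328 ≡ 68 (mod 166)
Result: 18^66 ≡ 68 (mod 166)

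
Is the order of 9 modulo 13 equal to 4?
No, the actual order is 3, not 4.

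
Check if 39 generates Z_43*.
p - 1 = 42 has prime divisors 2, 3, 7. Check 39^(42/q) mod 43 for each: 39^(42/2) = 39^21 ≡ 42, 39^(42/3) = 39^14 ≡ 1, 39^(42/7) = 39^6 ≡ 11 (mod 43). Since 39^14 ≡ 1 (mod 43), the order of 39 divides 14 (in fact the order is 14) ≠ 42, so it is not a primitive root.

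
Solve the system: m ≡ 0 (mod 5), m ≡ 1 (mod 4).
M = 5 × 4 = 20. M₁ = 4, y₁ ≡ 4 (mod 5). M₂ = 5, y₂ ≡ 1 (mod 4). m = 0×4×4 + 1×5×1 ≡ 5 (mod 20)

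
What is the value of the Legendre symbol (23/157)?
(23/157) = 23^{78} mod 157 = -1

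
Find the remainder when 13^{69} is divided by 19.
By Fermat: 13^{18} ≡ 1 (mod 19). 69 = 3×18 + 15. So 13^{69} ≡ 13^{15} ≡ 8 (mod 19)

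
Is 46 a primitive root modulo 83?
Yes

To verify, check if 46^(82/q) ≢ 1 (mod 83) for each prime divisor q of 82
Divisors of 82 = 82: [1, 2, 41, 82]
  46^(82/41) = 46^2 ≡ 41 (mod 83)
  46^(82/2) = 46^41 ≡ 82 (mod 83)
Conclusion: 46 is a primitive root modulo 83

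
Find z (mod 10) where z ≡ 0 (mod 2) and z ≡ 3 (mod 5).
M = 2 × 5 = 10. M₁ = 5, y₁ ≡ 1 (mod 2). M₂ = 2, y₂ ≡ 3 (mod 5). z = 0×5×1 + 3×2×3 ≡ 8 (mod 10)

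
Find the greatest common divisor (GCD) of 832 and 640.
64

Using the Euclidean algorithm:
832 = 1 × 640 + 192
640 = 3 × 192 + 64
192 = 3 × 64 + 0

GCD(832, 640) = 64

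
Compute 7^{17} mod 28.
7

Using successive squaring:
Binary expansion of 17: 10001
Powers of 7 mod 28 (each is the square of the previous):
  7^1 ≡ 7 (mod 28)
  7^2 ≡ 7² = 49 ≡ 21 (mod 28)
  7^4 ≡ 21² = 441 ≡ 21 (mod 28)
  7^8 ≡ 21² = 441 ≡ 21 (mod 28)
  7^16 ≡ 21² = 441 ≡ 21 (mod 28)
17 = 16 + 1, so 7^17 = 7^16 × 7^1 ≡ 21 × 7 (mod 28)
Multiplying step by step:
  21 × 7 = 147 ≡ 7 (mod 28)
Result: 7^17 ≡ 7 (mod 28)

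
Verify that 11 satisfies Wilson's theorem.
(10)! mod 11 = 10. Since this equals -1 (mod 11), Wilson confirms 11 is prime.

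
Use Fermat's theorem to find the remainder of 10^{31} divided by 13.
10

By Fermat's Little Theorem, a^(p-1) ≡ 1 (mod p) for prime p and gcd(a, p) = 1
Here p = 13, so 10^12 ≡ 1 (mod 13)
We can reduce the exponent: 31 mod 12 = 7
So 10^31 ≡ 10^7 (mod 13)
Computing: 10^7 mod 13 = 10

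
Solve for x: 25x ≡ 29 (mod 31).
21

Since gcd(25, 31) = 1 divides 29, a solution exists.
Multiply both sides by the inverse of 25 mod 31:
  25^(-1) mod 31 = 5
  x ≡ 5 × 29 ≡ 145 ≡ 21 (mod 31)
Verification: 25 × 21 = 525 = 16 × 31 + 29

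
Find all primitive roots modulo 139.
Primitive roots mod 139: {2, 3, 12, 15, 17, 18, 19, 21, 22, 26, 32, 40, 50, 53, 56, 58, 61, 68, 70, 72, 73, 85, 88, 90, 92, 93, 98, 101, 102, 104, 108, 109, 110, 111, 114, 115, 119, 123, 126, 128, 130, 132, 134, 135}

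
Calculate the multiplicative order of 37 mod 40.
Powers of 37 mod 40: 37^1≡37, 37^2≡9, 37^3≡13, 37^4≡1. Order = 4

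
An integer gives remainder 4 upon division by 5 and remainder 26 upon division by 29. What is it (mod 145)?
M = 5 × 29 = 145. M₁ = 29, y₁ ≡ 4 (mod 5). M₂ = 5, y₂ ≡ 6 (mod 29). m = 4×29×4 + 26×5×6 ≡ 84 (mod 145). The smallest positive such number is 84.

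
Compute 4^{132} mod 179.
67

Using successive squaring:
Binary expansion of 132: 10000100
Powers of 4 mod 179 (each is the square of the previous):
  4^1 ≡ 4 (mod 179)
  4^2 ≡ 4² = 16 ≡ 16 (mod 179)
  4^4 ≡ 16² = 256 ≡ 77 (mod 179)
  4^8 ≡ 77² = 5929 ≡ 22 (mod 179)
  4^16 ≡ 22² = 484 ≡ 126 (mod 179)
  4^32 ≡ 126² = 15876 ≡ 124 (mod 179)
  4^64 ≡ 124² = 15376 ≡ 161 (mod 179)
  4^128 ≡ 161² = 25921 ≡ 145 (mod 179)
132 = 128 + 4, so 4^132 = 4^128 × 4^4 ≡ 145 × 77 (mod 179)
Multiplying step by step:
  145 × 77 = 11165 ≡ 67 (mod 179)
Result: 4^132 ≡ 67 (mod 179)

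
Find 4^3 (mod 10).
3 = 2 + 1 (binary 11). Repeated squaring mod 10: 4^1 ≡ 4; 4^2 ≡ 4² = 16 ≡ 6. Multiply: 4^3 = 4^2 × 4^1 ≡ 6 × 4 (mod 10): 6 × 4 = 24 ≡ 4. So 4^3 ≡ 4 (mod 10).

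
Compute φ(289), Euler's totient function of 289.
272

Prime factorization: 289 = 17^2
Using the formula φ(n) = n × Π(1 - 1/p) for each prime factor p:
φ(289) = 289 × (1 - 1/17)
φ(289) = 272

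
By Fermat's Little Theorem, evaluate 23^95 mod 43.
By Fermat: 23^{42} ≡ 1 (mod 43). 95 = 2×42 + 11. So 23^{95} ≡ 23^{11} ≡ 25 (mod 43)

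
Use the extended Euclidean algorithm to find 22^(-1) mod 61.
Extended GCD: 22(25) + 61(-9) = 1. So 22^(-1) ≡ 25 ≡ 25 (mod 61). Verify: 22 × 25 = 550 ≡ 1 (mod 61)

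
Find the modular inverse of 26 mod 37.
26^(-1) ≡ 10 (mod 37). Verification: 26 × 10 = 260 ≡ 1 (mod 37)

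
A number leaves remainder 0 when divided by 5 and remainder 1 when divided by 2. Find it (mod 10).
M = 5 × 2 = 10. M₁ = 2, y₁ ≡ 3 (mod 5). M₂ = 5, y₂ ≡ 1 (mod 2). n = 0×2×3 + 1×5×1 ≡ 5 (mod 10)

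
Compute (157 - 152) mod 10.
5

(157 - 152) = 5
5 mod 10 = 5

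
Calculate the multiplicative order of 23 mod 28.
Powers of 23 mod 28: 23^1≡23, 23^2≡25, 23^3≡15, 23^4≡9, 23^5≡11, 23^6≡1. Order = 6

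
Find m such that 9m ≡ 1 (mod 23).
9^(-1) ≡ 18 (mod 23). Verification: 9 × 18 = 162 ≡ 1 (mod 23)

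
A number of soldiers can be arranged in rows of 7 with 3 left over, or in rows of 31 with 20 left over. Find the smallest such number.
M = 7 × 31 = 217. M₁ = 31, y₁ ≡ 5 (mod 7). M₂ = 7, y₂ ≡ 9 (mod 31). m = 3×31×5 + 20×7×9 ≡ 206 (mod 217). The smallest positive such number is 206.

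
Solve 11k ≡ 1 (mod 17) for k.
14

Using Extended Euclidean Algorithm:
gcd(11, 17) = 1
Bezout coefficients: 11 × -3 + 17 × 2 = 1
So 11 × -3 ≡ 1 (mod 17)
The inverse is -3 mod 17 = 14
Verification: 11 × 14 = 154 = 9 × 17 + 1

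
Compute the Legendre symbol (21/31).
(21/31) = 21^{15} mod 31 = -1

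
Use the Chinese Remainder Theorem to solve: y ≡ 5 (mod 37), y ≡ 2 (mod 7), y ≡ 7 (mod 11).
2669

Using the Chinese Remainder Theorem:
M = product of moduli = 2849
For equation 1: M_1 = 77, 77 ≡ 3 (mod 37), inverse of 77 mod 37 is 25 (check: 3 × 25 = 75 ≡ 1 (mod 37))
For equation 2: M_2 = 407, 407 ≡ 1 (mod 7), inverse of 407 mod 7 is 1 (check: 1 × 1 = 1 ≡ 1 (mod 7))
For equation 3: M_3 = 259, 259 ≡ 6 (mod 11), inverse of 259 mod 11 is 2 (check: 6 × 2 = 12 ≡ 1 (mod 11))
Combine: y ≡ Σ r_i×M_i×(M_i⁻¹ mod m_i) = 5×77×25 + 2×407×1 + 7×259×2 = 9625 + 814 + 3626 = 14065
14065 mod 2849 = 2669
y ≡ 2669 (mod 2849)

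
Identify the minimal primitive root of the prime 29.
p - 1 = 28 has prime divisors 2, 7. h is a primitive root mod 29 iff h^(28/q) ≢ 1 (mod 29) for each such q.
h = 2: 2^14 ≡ 28, 2^4 ≡ 16 (mod 29); none is 1, so 2 has order 28 and is a primitive root.
The smallest primitive root mod 29 is g = 2.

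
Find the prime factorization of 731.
17 × 43

Divide by primes starting from smallest:
731 ÷ 17 = 43
43 ÷ 43 = 1

731 = 17 × 43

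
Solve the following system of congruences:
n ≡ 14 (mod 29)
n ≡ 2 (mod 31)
188

Using the Chinese Remainder Theorem:
M = product of moduli = 899
For equation 1: M_1 = 31, 31 ≡ 2 (mod 29), inverse of 31 mod 29 is 15 (check: 2 × 15 = 30 ≡ 1 (mod 29))
For equation 2: M_2 = 29, 29 ≡ 29 (mod 31), inverse of 29 mod 31 is 15 (check: 29 × 15 = 435 ≡ 1 (mod 31))
Combine: n ≡ Σ r_i×M_i×(M_i⁻¹ mod m_i) = 14×31×15 + 2×29×15 = 6510 + 870 = 7380
7380 mod 899 = 188
n ≡ 188 (mod 899)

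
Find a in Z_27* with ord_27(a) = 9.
4 has order 9 mod 27 since 4^{9} ≡ 1 (mod 27) and no smaller power works.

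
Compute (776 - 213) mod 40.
3

(776 - 213) = 563
563 mod 40 = 3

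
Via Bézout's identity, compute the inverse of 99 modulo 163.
Extended GCD: 99(28) + 163(-17) = 1. So 99^(-1) ≡ 28 ≡ 28 (mod 163). Verify: 99 × 28 = 2772 ≡ 1 (mod 163)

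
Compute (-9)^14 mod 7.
Using Fermat: (-9)^{6} ≡ 1 (mod 7). 14 ≡ 2 (mod 6). So (-9)^{14} ≡ (-9)^{2} ≡ 4 (mod 7)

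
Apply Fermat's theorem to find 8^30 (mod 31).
By Fermat's Little Theorem, 8^{30} ≡ 1 (mod 31) since 31 is prime and gcd(8, 31) = 1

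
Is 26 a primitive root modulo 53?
p - 1 = 52 has prime divisors 2, 13. Check 26^(52/q) mod 53 for each: 26^(52/2) = 26^26 ≡ 52, 26^(52/13) = 26^4 ≡ 10 (mod 53). None of these is 1, so 26 has order 52 = φ(53), so it is a primitive root mod 53.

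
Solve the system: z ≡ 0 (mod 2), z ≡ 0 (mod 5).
M = 2 × 5 = 10. M₁ = 5, y₁ ≡ 1 (mod 2). M₂ = 2, y₂ ≡ 3 (mod 5). z = 0×5×1 + 0×2×3 ≡ 0 (mod 10)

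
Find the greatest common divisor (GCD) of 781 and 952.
1

Using the Euclidean algorithm:
781 = 0 × 952 + 781
952 = 1 × 781 + 171
781 = 4 × 171 + 97
171 = 1 × 97 + 74
97 = 1 × 74 + 23
74 = 3 × 23 + 5
23 = 4 × 5 + 3
5 = 1 × 3 + 2
3 = 1 × 2 + 1
2 = 2 × 1 + 0

GCD(781, 952) = 1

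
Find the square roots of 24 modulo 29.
The square roots of 24 mod 29 are 16 and 13. Verify: 16² = 256 ≡ 24 (mod 29)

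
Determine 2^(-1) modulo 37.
2^(-1) ≡ 19 (mod 37). Verification: 2 × 19 = 38 ≡ 1 (mod 37)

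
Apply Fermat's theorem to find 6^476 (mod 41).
By Fermat: 6^{40} ≡ 1 (mod 41). 476 ≡ 36 (mod 40). So 6^{476} ≡ 6^{36} ≡ 23 (mod 41)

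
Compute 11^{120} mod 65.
1

Using successive squaring:
Binary expansion of 120: 1111000
Powers of 11 mod 65 (each is the square of the previous):
  11^1 ≡ 11 (mod 65)
  11^2 ≡ 11² = 121 ≡ 56 (mod 65)
  11^4 ≡ 56² = 3136 ≡ 16 (mod 65)
  11^8 ≡ 16² = 256 ≡ 61 (mod 65)
  11^16 ≡ 61² = 3721 ≡ 16 (mod 65)
  11^32 ≡ 16² = 256 ≡ 61 (mod 65)
  11^64 ≡ 61² = 3721 ≡ 16 (mod 65)
120 = 64 + 32 + 16 + 8, so 11^120 = 11^64 × 11^32 × 11^16 × 11^8 ≡ 16 × 61 × 16 × 61 (mod 65)
Multiplying step by step:
  16 × 61 = 976 ≡ 1 (mod 65)
  1 × 16 = 16 ≡ 16 (mod 65)
  16 × 61 = 976 ≡ 1 (mod 65)
Result: 11^120 ≡ 1 (mod 65)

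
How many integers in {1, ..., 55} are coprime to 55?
40

Prime factorization: 55 = 5 × 11
Using the formula φ(n) = n × Π(1 - 1/p) for each prime factor p:
φ(55) = 55 × (1 - 1/5) × (1 - 1/11)
φ(55) = 40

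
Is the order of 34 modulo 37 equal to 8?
No, the actual order is 9, not 8.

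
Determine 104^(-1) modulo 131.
104^(-1) ≡ 97 (mod 131). Verification: 104 × 97 = 10088 ≡ 1 (mod 131)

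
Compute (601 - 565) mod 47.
36

(601 - 565) = 36
36 mod 47 = 36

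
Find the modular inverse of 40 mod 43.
40^(-1) ≡ 14 (mod 43). Verification: 40 × 14 = 560 ≡ 1 (mod 43)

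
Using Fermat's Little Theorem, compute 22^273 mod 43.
By Fermat: 22^{42} ≡ 1 (mod 43). 273 = 6×42 + 21. So 22^{273} ≡ 22^{21} ≡ 42 (mod 43)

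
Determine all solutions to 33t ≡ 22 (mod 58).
20

Since gcd(33, 58) = 1 divides 22, a solution exists.
Multiply both sides by the inverse of 33 mod 58:
  33^(-1) mod 58 = 51
  x ≡ 51 × 22 ≡ 1122 ≡ 20 (mod 58)
Verification: 33 × 20 = 660 = 11 × 58 + 22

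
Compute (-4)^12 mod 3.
Using Fermat: (-4)^{2} ≡ 1 (mod 3). 12 ≡ 0 (mod 2). So (-4)^{12} ≡ (-4)^{0} ≡ 1 (mod 3)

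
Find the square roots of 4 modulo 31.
The square roots of 4 mod 31 are 2 and 29. Verify: 2² = 4 ≡ 4 (mod 31)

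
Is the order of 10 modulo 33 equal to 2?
Yes, ord_33(10) = 2.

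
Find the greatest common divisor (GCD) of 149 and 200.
1

Using the Euclidean algorithm:
149 = 0 × 200 + 149
200 = 1 × 149 + 51
149 = 2 × 51 + 47
51 = 1 × 47 + 4
47 = 11 × 4 + 3
4 = 1 × 3 + 1
3 = 3 × 1 + 0

GCD(149, 200) = 1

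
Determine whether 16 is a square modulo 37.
By Euler's criterion: 16^{18} ≡ 1 (mod 37). Since this equals 1, 16 is a QR.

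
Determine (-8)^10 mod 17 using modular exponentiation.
(-8) ≡ 9 (mod 17). 10 = 8 + 2 (binary 1010). Repeated squaring mod 17: 9^1 ≡ 9; 9^2 ≡ 9² = 81 ≡ 13; 9^4 ≡ 13² = 169 ≡ 16; 9^8 ≡ 16² = 256 ≡ 1. Multiply: (-8)^10 ≡ 9^8 × 9^2 ≡ 1 × 13 (mod 17): 1 × 13 = 13 ≡ 13. So (-8)^10 ≡ 13 (mod 17).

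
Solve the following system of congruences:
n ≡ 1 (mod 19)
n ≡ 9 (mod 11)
20

Using the Chinese Remainder Theorem:
M = product of moduli = 209
For equation 1: M_1 = 11, 11 ≡ 11 (mod 19), inverse of 11 mod 19 is 7 (check: 11 × 7 = 77 ≡ 1 (mod 19))
For equation 2: M_2 = 19, 19 ≡ 8 (mod 11), inverse of 19 mod 11 is 7 (check: 8 × 7 = 56 ≡ 1 (mod 11))
Combine: n ≡ Σ r_i×M_i×(M_i⁻¹ mod m_i) = 1×11×7 + 9×19×7 = 77 + 1197 = 1274
1274 mod 209 = 20
n ≡ 20 (mod 209)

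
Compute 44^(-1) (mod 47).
44^(-1) ≡ 31 (mod 47). Verification: 44 × 31 = 1364 ≡ 1 (mod 47)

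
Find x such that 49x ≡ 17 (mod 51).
17

Since gcd(49, 51) = 1 divides 17, a solution exists.
Multiply both sides by the inverse of 49 mod 51:
  49^(-1) mod 51 = 25
  x ≡ 25 × 17 ≡ 425 ≡ 17 (mod 51)
Verification: 49 × 17 = 833 = 16 × 51 + 17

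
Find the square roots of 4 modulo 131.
The square roots of 4 mod 131 are 129 and 2. Verify: 129² = 16641 ≡ 4 (mod 131)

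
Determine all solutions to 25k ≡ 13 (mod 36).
25

Since gcd(25, 36) = 1 divides 13, a solution exists.
Multiply both sides by the inverse of 25 mod 36:
  25^(-1) mod 36 = 13
  x ≡ 13 × 13 ≡ 169 ≡ 25 (mod 36)
Verification: 25 × 25 = 625 = 17 × 36 + 13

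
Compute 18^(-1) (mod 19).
18^(-1) ≡ 18 (mod 19). Verification: 18 × 18 = 324 ≡ 1 (mod 19)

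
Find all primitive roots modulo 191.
Primitive roots mod 191: {19, 21, 22, 28, 29, 33, 35, 42, 44, 47, 53, 56, 57, 58, 61, 62, 63, 71, 73, 74, 76, 83, 87, 88, 89, 91, 93, 94, 95, 99, 101, 105, 106, 110, 111, 112, 113, 114, 116, 119, 123, 124, 126, 127, 131, 132, 137, 140, 141, 143, 145, 146, 148, 151, 157, 164, 165, 167, 168, 171, 173, 174, 175, 176, 178, 179, 181, 182, 183, 187, 188, 189}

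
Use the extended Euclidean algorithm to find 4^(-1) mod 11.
Extended GCD: 4(3) + 11(-1) = 1. So 4^(-1) ≡ 3 ≡ 3 (mod 11). Verify: 4 × 3 = 12 ≡ 1 (mod 11)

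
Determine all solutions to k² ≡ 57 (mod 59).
The square roots of 57 mod 59 are 36 and 23. Verify: 36² = 1296 ≡ 57 (mod 59)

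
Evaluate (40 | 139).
(40/139) = 40^{69} mod 139 = -1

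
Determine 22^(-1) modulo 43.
22^(-1) ≡ 2 (mod 43). Verification: 22 × 2 = 44 ≡ 1 (mod 43)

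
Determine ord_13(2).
Powers of 2 mod 13: 2^1≡2, 2^2≡4, 2^3≡8, 2^4≡3, 2^5≡6, 2^6≡12, 2^7≡11, 2^8≡9, 2^9≡5, 2^10≡10, 2^11≡7, 2^12≡1. Order = 12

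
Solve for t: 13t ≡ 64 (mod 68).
52

Since gcd(13, 68) = 1 divides 64, a solution exists.
Multiply both sides by the inverse of 13 mod 68:
  13^(-1) mod 68 = 21
  x ≡ 21 × 64 ≡ 1344 ≡ 52 (mod 68)
Verification: 13 × 52 = 676 = 9 × 68 + 64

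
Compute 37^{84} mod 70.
1

Using successive squaring:
Binary expansion of 84: 1010100
Powers of 37 mod 70 (each is the square of the previous):
  37^1 ≡ 37 (mod 70)
  37^2 ≡ 37² = 1369 ≡ 39 (mod 70)
  37^4 ≡ 39² = 1521 ≡ 51 (mod 70)
  37^8 ≡ 51² = 2601 ≡ 11 (mod 70)
  37^16 ≡ 11² = 121 ≡ 51 (mod 70)
  37^32 ≡ 51² = 2601 ≡ 11 (mod 70)
  37^64 ≡ 11² = 121 ≡ 51 (mod 70)
84 = 64 + 16 + 4, so 37^84 = 37^64 × 37^16 × 37^4 ≡ 51 × 51 × 51 (mod 70)
Multiplying step by step:
  51 × 51 = 2601 ≡ 11 (mod 70)
  11 × 51 = 561 ≡ 1 (mod 70)
Result: 37^84 ≡ 1 (mod 70)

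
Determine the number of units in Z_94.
46

Prime factorization: 94 = 2 × 47
Using the formula φ(n) = n × Π(1 - 1/p) for each prime factor p:
φ(94) = 94 × (1 - 1/2) × (1 - 1/47)
φ(94) = 46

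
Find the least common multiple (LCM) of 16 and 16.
16

First find GCD(16, 16) using the Euclidean algorithm:
16 = 1 × 16 + 0
GCD(16, 16) = 16

LCM formula: LCM(a, b) = (a × b) / GCD(a, b)
LCM(16, 16) = (16 × 16) / 16
LCM(16, 16) = 256 / 16
LCM(16, 16) = 16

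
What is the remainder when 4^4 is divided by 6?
4 = 4 (binary 100). Repeated squaring mod 6: 4^1 ≡ 4; 4^2 ≡ 4² = 16 ≡ 4; 4^4 ≡ 4² = 16 ≡ 4. So 4^4 ≡ 4 (mod 6).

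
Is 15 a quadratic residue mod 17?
By Euler's criterion: 15^{8} ≡ 1 (mod 17). Since this equals 1, 15 is a QR.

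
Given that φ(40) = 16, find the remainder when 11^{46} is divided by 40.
By Euler: 11^{16} ≡ 1 (mod 40) since gcd(11, 40) = 1. 46 = 2×16 + 14. So 11^{46} ≡ 11^{14} ≡ 1 (mod 40)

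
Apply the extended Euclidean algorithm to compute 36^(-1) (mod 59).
Extended GCD: 36(-18) + 59(11) = 1. So 36^(-1) ≡ 41 ≡ 41 (mod 59). Verify: 36 × 41 = 1476 ≡ 1 (mod 59)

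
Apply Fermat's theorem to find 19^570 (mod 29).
By Fermat: 19^{28} ≡ 1 (mod 29). 570 ≡ 10 (mod 28). So 19^{570} ≡ 19^{10} ≡ 6 (mod 29)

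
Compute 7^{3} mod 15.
13

Using successive squaring:
Binary expansion of 3: 11
Powers of 7 mod 15 (each is the square of the previous):
  7^1 ≡ 7 (mod 15)
  7^2 ≡ 7² = 49 ≡ 4 (mod 15)
3 = 2 + 1, so 7^3 = 7^2 × 7^1 ≡ 4 × 7 (mod 15)
Multiplying step by step:
  4 × 7 = 28 ≡ 13 (mod 15)
Result: 7^3 ≡ 13 (mod 15)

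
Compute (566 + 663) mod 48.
29

(566 + 663) = 1229
1229 mod 48 = 29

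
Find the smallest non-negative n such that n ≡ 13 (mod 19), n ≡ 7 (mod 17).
279

Using the Chinese Remainder Theorem:
M = product of moduli = 323
For equation 1: M_1 = 17, 17 ≡ 17 (mod 19), inverse of 17 mod 19 is 9 (check: 17 × 9 = 153 ≡ 1 (mod 19))
For equation 2: M_2 = 19, 19 ≡ 2 (mod 17), inverse of 19 mod 17 is 9 (check: 2 × 9 = 18 ≡ 1 (mod 17))
Combine: n ≡ Σ r_i×M_i×(M_i⁻¹ mod m_i) = 13×17×9 + 7×19×9 = 1989 + 1197 = 3186
3186 mod 323 = 279
n ≡ 279 (mod 323)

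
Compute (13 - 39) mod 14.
2

(13 - 39) = -26
-26 mod 14 = 2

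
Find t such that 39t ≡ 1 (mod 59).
39^(-1) ≡ 56 (mod 59). Verification: 39 × 56 = 2184 ≡ 1 (mod 59)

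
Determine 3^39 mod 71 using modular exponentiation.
Using repeated squaring. 39 = 32 + 4 + 2 + 1 (binary 100111). Repeated squaring mod 71: 3^1 ≡ 3; 3^2 ≡ 3² = 9 ≡ 9; 3^4 ≡ 9² = 81 ≡ 10; 3^8 ≡ 10² = 100 ≡ 29; 3^16 ≡ 29² = 841 ≡ 60; 3^32 ≡ 60² = 3600 ≡ 50. Multiply: 3^39 = 3^32 × 3^4 × 3^2 × 3^1 ≡ 50 × 10 × 9 × 3 (mod 71): 50 × 10 = 500 ≡ 3; 3 × 9 = 27 ≡ 27; 27 × 3 = 81 ≡ 10. So 3^39 ≡ 10 (mod 71).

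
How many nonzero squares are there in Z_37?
For prime 37, there are (p-1)/2 = (37-1)/2 = 18 quadratic residues (excluding 0).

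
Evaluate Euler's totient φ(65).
48

Prime factorization: 65 = 5 × 13
Using the formula φ(n) = n × Π(1 - 1/p) for each prime factor p:
φ(65) = 65 × (1 - 1/5) × (1 - 1/13)
φ(65) = 48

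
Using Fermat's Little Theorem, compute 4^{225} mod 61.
60

By Fermat's Little Theorem, a^(p-1) ≡ 1 (mod p) for prime p and gcd(a, p) = 1
Here p = 61, so 4^60 ≡ 1 (mod 61)
We can reduce the exponent: 225 mod 60 = 45
So 4^225 ≡ 4^45 (mod 61)
Computing: 4^45 mod 61 = 60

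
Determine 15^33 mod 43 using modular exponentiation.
Using repeated squaring. 33 = 32 + 1 (binary 100001). Repeated squaring mod 43: 15^1 ≡ 15; 15^2 ≡ 15² = 225 ≡ 10; 15^4 ≡ 10² = 100 ≡ 14; 15^8 ≡ 14² = 196 ≡ 24; 15^16 ≡ 24² = 576 ≡ 17; 15^32 ≡ 17² = 289 ≡ 31. Multiply: 15^33 = 15^32 × 15^1 ≡ 31 × 15 (mod 43): 31 × 15 = 465 ≡ 35. So 15^33 ≡ 35 (mod 43).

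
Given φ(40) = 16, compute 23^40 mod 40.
By Euler: 23^{16} ≡ 1 (mod 40) since gcd(23, 40) = 1. 40 = 2×16 + 8. So 23^{40} ≡ 23^{8} ≡ 1 (mod 40)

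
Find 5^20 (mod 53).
Using repeated squaring. 20 = 16 + 4 (binary 10100). Repeated squaring mod 53: 5^1 ≡ 5; 5^2 ≡ 5² = 25 ≡ 25; 5^4 ≡ 25² = 625 ≡ 42; 5^8 ≡ 42² = 1764 ≡ 15; 5^16 ≡ 15² = 225 ≡ 13. Multiply: 5^20 = 5^16 × 5^4 ≡ 13 × 42 (mod 53): 13 × 42 = 546 ≡ 16. So 5^20 ≡ 16 (mod 53).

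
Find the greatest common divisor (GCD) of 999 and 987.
3

Using the Euclidean algorithm:
999 = 1 × 987 + 12
987 = 82 × 12 + 3
12 = 4 × 3 + 0

GCD(999, 987) = 3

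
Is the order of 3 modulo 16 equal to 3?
No, the actual order is 4, not 3.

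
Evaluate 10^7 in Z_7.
10 ≡ 3 (mod 7). 7 = 4 + 2 + 1 (binary 111). Repeated squaring mod 7: 3^1 ≡ 3; 3^2 ≡ 3² = 9 ≡ 2; 3^4 ≡ 2² = 4 ≡ 4. Multiply: 10^7 ≡ 3^4 × 3^2 × 3^1 ≡ 4 × 2 × 3 (mod 7): 4 × 2 = 8 ≡ 1; 1 × 3 = 3 ≡ 3. So 10^7 ≡ 3 (mod 7).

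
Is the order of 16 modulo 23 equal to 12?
No, the actual order is 11, not 12.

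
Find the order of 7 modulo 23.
Powers of 7 mod 23: 7^1≡7, 7^2≡3, 7^3≡21, 7^4≡9, 7^5≡17, 7^6≡4, 7^7≡5, 7^8≡12, 7^9≡15, 7^10≡13, 7^11≡22, 7^12≡16, 7^13≡20, 7^14≡2, 7^15≡14, 7^16≡6, 7^17≡19, 7^18≡18, 7^19≡11, 7^20≡8, 7^21≡10, 7^22≡1. Order = 22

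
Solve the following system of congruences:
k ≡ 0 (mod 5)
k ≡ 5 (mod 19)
5

Using the Chinese Remainder Theorem:
M = product of moduli = 95
For equation 1: M_1 = 19, 19 ≡ 4 (mod 5), inverse of 19 mod 5 is 4 (check: 4 × 4 = 16 ≡ 1 (mod 5))
For equation 2: M_2 = 5, 5 ≡ 5 (mod 19), inverse of 5 mod 19 is 4 (check: 5 × 4 = 20 ≡ 1 (mod 19))
Combine: k ≡ Σ r_i×M_i×(M_i⁻¹ mod m_i) = 0×19×4 + 5×5×4 = 0 + 100 = 100
100 mod 95 = 5
k ≡ 5 (mod 95)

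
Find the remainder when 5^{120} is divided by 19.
By Fermat: 5^{18} ≡ 1 (mod 19). 120 = 6×18 + 12. So 5^{120} ≡ 5^{12} ≡ 11 (mod 19)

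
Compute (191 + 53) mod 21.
13

(191 + 53) = 244
244 mod 21 = 13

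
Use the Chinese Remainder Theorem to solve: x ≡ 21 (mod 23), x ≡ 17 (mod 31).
389

Using the Chinese Remainder Theorem:
M = product of moduli = 713
For equation 1: M_1 = 31, 31 ≡ 8 (mod 23), inverse of 31 mod 23 is 3 (check: 8 × 3 = 24 ≡ 1 (mod 23))
For equation 2: M_2 = 23, 23 ≡ 23 (mod 31), inverse of 23 mod 31 is 27 (check: 23 × 27 = 621 ≡ 1 (mod 31))
Combine: x ≡ Σ r_i×M_i×(M_i⁻¹ mod m_i) = 21×31×3 + 17×23×27 = 1953 + 10557 = 12510
12510 mod 713 = 389
x ≡ 389 (mod 713)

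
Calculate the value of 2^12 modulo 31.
Using repeated squaring. 12 = 8 + 4 (binary 1100). Repeated squaring mod 31: 2^1 ≡ 2; 2^2 ≡ 2² = 4 ≡ 4; 2^4 ≡ 4² = 16 ≡ 16; 2^8 ≡ 16² = 256 ≡ 8. Multiply: 2^12 = 2^8 × 2^4 ≡ 8 × 16 (mod 31): 8 × 16 = 128 ≡ 4. So 2^12 ≡ 4 (mod 31).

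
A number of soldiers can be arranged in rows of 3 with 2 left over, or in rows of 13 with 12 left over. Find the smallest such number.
M = 3 × 13 = 39. M₁ = 13, y₁ ≡ 1 (mod 3). M₂ = 3, y₂ ≡ 9 (mod 13). n = 2×13×1 + 12×3×9 ≡ 38 (mod 39). The smallest positive such number is 38.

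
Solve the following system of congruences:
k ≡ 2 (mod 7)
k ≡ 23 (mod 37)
23

Using the Chinese Remainder Theorem:
M = product of moduli = 259
For equation 1: M_1 = 37, 37 ≡ 2 (mod 7), inverse of 37 mod 7 is 4 (check: 2 × 4 = 8 ≡ 1 (mod 7))
For equation 2: M_2 = 7, 7 ≡ 7 (mod 37), inverse of 7 mod 37 is 16 (check: 7 × 16 = 112 ≡ 1 (mod 37))
Combine: k ≡ Σ r_i×M_i×(M_i⁻¹ mod m_i) = 2×37×4 + 23×7×16 = 296 + 2576 = 2872
2872 mod 259 = 23
k ≡ 23 (mod 259)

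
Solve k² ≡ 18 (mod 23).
The square roots of 18 mod 23 are 8 and 15. Verify: 8² = 64 ≡ 18 (mod 23)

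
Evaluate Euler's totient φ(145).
112

Prime factorization: 145 = 5 × 29
Using the formula φ(n) = n × Π(1 - 1/p) for each prime factor p:
φ(145) = 145 × (1 - 1/5) × (1 - 1/29)
φ(145) = 112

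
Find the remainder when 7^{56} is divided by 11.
By Fermat: 7^{10} ≡ 1 (mod 11). 56 = 5×10 + 6. So 7^{56} ≡ 7^{6} ≡ 4 (mod 11)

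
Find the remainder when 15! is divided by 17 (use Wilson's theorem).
(16)! = (15)! × (16) ≡ -1 (mod 17). So (15)! ≡ -1 × (16)^(-1) ≡ (-1)×(-1) = 1 (mod 17)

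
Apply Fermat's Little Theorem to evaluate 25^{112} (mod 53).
13

By Fermat's Little Theorem, a^(p-1) ≡ 1 (mod p) for prime p and gcd(a, p) = 1
Here p = 53, so 25^52 ≡ 1 (mod 53)
We can reduce the exponent: 112 mod 52 = 8
So 25^112 ≡ 25^8 (mod 53)
Computing: 25^8 mod 53 = 13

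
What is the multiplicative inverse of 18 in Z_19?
18

Using Extended Euclidean Algorithm:
gcd(18, 19) = 1
Bezout coefficients: 18 × -1 + 19 × 1 = 1
So 18 × -1 ≡ 1 (mod 19)
The inverse is -1 mod 19 = 18
Verification: 18 × 18 = 324 = 17 × 19 + 1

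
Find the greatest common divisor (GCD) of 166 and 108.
2

Using the Euclidean algorithm:
166 = 1 × 108 + 58
108 = 1 × 58 + 50
58 = 1 × 50 + 8
50 = 6 × 8 + 2
8 = 4 × 2 + 0

GCD(166, 108) = 2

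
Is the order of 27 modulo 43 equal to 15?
No, the actual order is 14, not 15.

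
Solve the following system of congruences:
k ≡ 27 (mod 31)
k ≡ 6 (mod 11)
182

Using the Chinese Remainder Theorem:
M = product of moduli = 341
For equation 1: M_1 = 11, 11 ≡ 11 (mod 31), inverse of 11 mod 31 is 17 (check: 11 × 17 = 187 ≡ 1 (mod 31))
For equation 2: M_2 = 31, 31 ≡ 9 (mod 11), inverse of 31 mod 11 is 5 (check: 9 × 5 = 45 ≡ 1 (mod 11))
Combine: k ≡ Σ r_i×M_i×(M_i⁻¹ mod m_i) = 27×11×17 + 6×31×5 = 5049 + 930 = 5979
5979 mod 341 = 182
k ≡ 182 (mod 341)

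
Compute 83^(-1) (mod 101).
28

Using Extended Euclidean Algorithm:
gcd(83, 101) = 1
Bezout coefficients: 83 × 28 + 101 × -23 = 1
So 83 × 28 ≡ 1 (mod 101)
The inverse is 28 mod 101 = 28
Verification: 83 × 28 = 2324 = 23 × 101 + 1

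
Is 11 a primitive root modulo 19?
p - 1 = 18 has prime divisors 2, 3. Check 11^(18/q) mod 19 for each: 11^(18/2) = 11^9 ≡ 1, 11^(18/3) = 11^6 ≡ 1 (mod 19). Since 11^9 ≡ 1 (mod 19), the order of 11 divides 9 (in fact the order is 3) ≠ 18, so it is not a primitive root.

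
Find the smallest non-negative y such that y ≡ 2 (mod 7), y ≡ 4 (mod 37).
226

Using the Chinese Remainder Theorem:
M = product of moduli = 259
For equation 1: M_1 = 37, 37 ≡ 2 (mod 7), inverse of 37 mod 7 is 4 (check: 2 × 4 = 8 ≡ 1 (mod 7))
For equation 2: M_2 = 7, 7 ≡ 7 (mod 37), inverse of 7 mod 37 is 16 (check: 7 × 16 = 112 ≡ 1 (mod 37))
Combine: y ≡ Σ r_i×M_i×(M_i⁻¹ mod m_i) = 2×37×4 + 4×7×16 = 296 + 448 = 744
744 mod 259 = 226
y ≡ 226 (mod 259)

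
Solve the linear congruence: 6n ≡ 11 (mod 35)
31

Since gcd(6, 35) = 1 divides 11, a solution exists.
Multiply both sides by the inverse of 6 mod 35:
  6^(-1) mod 35 = 6
  x ≡ 6 × 11 ≡ 66 ≡ 31 (mod 35)
Verification: 6 × 31 = 186 = 5 × 35 + 11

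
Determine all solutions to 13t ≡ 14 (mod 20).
18

Since gcd(13, 20) = 1 divides 14, a solution exists.
Multiply both sides by the inverse of 13 mod 20:
  13^(-1) mod 20 = 17
  x ≡ 17 × 14 ≡ 238 ≡ 18 (mod 20)
Verification: 13 × 18 = 234 = 11 × 20 + 14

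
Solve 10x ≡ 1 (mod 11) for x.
10^(-1) ≡ 10 (mod 11). Verification: 10 × 10 = 100 ≡ 1 (mod 11)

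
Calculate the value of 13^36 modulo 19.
Using Fermat: 13^{18} ≡ 1 (mod 19). 36 ≡ 0 (mod 18). So 13^{36} ≡ 13^{0} ≡ 1 (mod 19)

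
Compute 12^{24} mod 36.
0

Using successive squaring:
Binary expansion of 24: 11000
Powers of 12 mod 36 (each is the square of the previous):
  12^1 ≡ 12 (mod 36)
  12^2 ≡ 12² = 144 ≡ 0 (mod 36)
  12^4 ≡ 0² = 0 ≡ 0 (mod 36)
  12^8 ≡ 0² = 0 ≡ 0 (mod 36)
  12^16 ≡ 0² = 0 ≡ 0 (mod 36)
24 = 16 + 8, so 12^24 = 12^16 × 12^8 ≡ 0 × 0 (mod 36)
Multiplying step by step:
  0 × 0 = 0 ≡ 0 (mod 36)
Result: 12^24 ≡ 0 (mod 36)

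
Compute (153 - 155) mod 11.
9

(153 - 155) = -2
-2 mod 11 = 9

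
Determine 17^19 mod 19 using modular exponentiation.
Using Fermat: 17^{18} ≡ 1 (mod 19). 19 ≡ 1 (mod 18). So 17^{19} ≡ 17^{1} ≡ 17 (mod 19)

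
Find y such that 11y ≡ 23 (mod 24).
13

Since gcd(11, 24) = 1 divides 23, a solution exists.
Multiply both sides by the inverse of 11 mod 24:
  11^(-1) mod 24 = 11
  x ≡ 11 × 23 ≡ 253 ≡ 13 (mod 24)
Verification: 11 × 13 = 143 = 5 × 24 + 23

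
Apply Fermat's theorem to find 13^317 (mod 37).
By Fermat: 13^{36} ≡ 1 (mod 37). 317 = 8×36 + 29. So 13^{317} ≡ 13^{29} ≡ 22 (mod 37)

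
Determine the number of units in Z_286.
120

Prime factorization: 286 = 2 × 11 × 13
Using the formula φ(n) = n × Π(1 - 1/p) for each prime factor p:
φ(286) = 286 × (1 - 1/2) × (1 - 1/11) × (1 - 1/13)
φ(286) = 120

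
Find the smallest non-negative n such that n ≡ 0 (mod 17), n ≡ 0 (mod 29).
0

Using the Chinese Remainder Theorem:
M = product of moduli = 493
For equation 1: M_1 = 29, 29 ≡ 12 (mod 17), inverse of 29 mod 17 is 10 (check: 12 × 10 = 120 ≡ 1 (mod 17))
For equation 2: M_2 = 17, 17 ≡ 17 (mod 29), inverse of 17 mod 29 is 12 (check: 17 × 12 = 204 ≡ 1 (mod 29))
Combine: n ≡ Σ r_i×M_i×(M_i⁻¹ mod m_i) = 0×29×10 + 0×17×12 = 0 + 0 = 0
0 mod 493 = 0
n ≡ 0 (mod 493)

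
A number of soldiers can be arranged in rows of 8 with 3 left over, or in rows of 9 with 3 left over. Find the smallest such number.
M = 8 × 9 = 72. M₁ = 9, y₁ ≡ 1 (mod 8). M₂ = 8, y₂ ≡ 8 (mod 9). y = 3×9×1 + 3×8×8 ≡ 3 (mod 72). The smallest positive such number is 3.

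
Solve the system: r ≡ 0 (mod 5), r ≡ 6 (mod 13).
M = 5 × 13 = 65. M₁ = 13, y₁ ≡ 2 (mod 5). M₂ = 5, y₂ ≡ 8 (mod 13). r = 0×13×2 + 6×5×8 ≡ 45 (mod 65)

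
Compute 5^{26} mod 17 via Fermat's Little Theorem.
9

By Fermat's Little Theorem, a^(p-1) ≡ 1 (mod p) for prime p and gcd(a, p) = 1
Here p = 17, so 5^16 ≡ 1 (mod 17)
We can reduce the exponent: 26 mod 16 = 10
So 5^26 ≡ 5^10 (mod 17)
Computing: 5^10 mod 17 = 9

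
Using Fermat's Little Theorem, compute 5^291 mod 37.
By Fermat: 5^{36} ≡ 1 (mod 37). 291 ≡ 3 (mod 36). So 5^{291} ≡ 5^{3} ≡ 14 (mod 37)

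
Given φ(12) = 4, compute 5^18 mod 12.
By Euler: 5^{4} ≡ 1 (mod 12) since gcd(5, 12) = 1. 18 = 4×4 + 2. So 5^{18} ≡ 5^{2} ≡ 1 (mod 12)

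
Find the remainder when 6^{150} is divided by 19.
By Fermat: 6^{18} ≡ 1 (mod 19). 150 = 8×18 + 6. So 6^{150} ≡ 6^{6} ≡ 11 (mod 19)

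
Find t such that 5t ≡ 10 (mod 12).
2

Since gcd(5, 12) = 1 divides 10, a solution exists.
Multiply both sides by the inverse of 5 mod 12:
  5^(-1) mod 12 = 5
  x ≡ 5 × 10 ≡ 50 ≡ 2 (mod 12)
Verification: 5 × 2 = 10 = 0 × 12 + 10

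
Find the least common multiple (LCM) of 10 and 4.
20

First find GCD(10, 4) using the Euclidean algorithm:
10 = 2 × 4 + 2
4 = 2 × 2 + 0
GCD(10, 4) = 2

LCM formula: LCM(a, b) = (a × b) / GCD(a, b)
LCM(10, 4) = (10 × 4) / 2
LCM(10, 4) = 40 / 2
LCM(10, 4) = 20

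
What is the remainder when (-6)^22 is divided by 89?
Using repeated squaring. (-6) ≡ 83 (mod 89). 22 = 16 + 4 + 2 (binary 10110). Repeated squaring mod 89: 83^1 ≡ 83; 83^2 ≡ 83² = 6889 ≡ 36; 83^4 ≡ 36² = 1296 ≡ 50; 83^8 ≡ 50² = 2500 ≡ 8; 83^16 ≡ 8² = 64 ≡ 64. Multiply: (-6)^22 ≡ 83^16 × 83^4 × 83^2 ≡ 64 × 50 × 36 (mod 89): 64 × 50 = 3200 ≡ 85; 85 × 36 = 3060 ≡ 34. So (-6)^22 ≡ 34 (mod 89).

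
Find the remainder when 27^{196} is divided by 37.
By Fermat: 27^{36} ≡ 1 (mod 37). 196 = 5×36 + 16. So 27^{196} ≡ 27^{16} ≡ 10 (mod 37)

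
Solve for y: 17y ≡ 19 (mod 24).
11

Since gcd(17, 24) = 1 divides 19, a solution exists.
Multiply both sides by the inverse of 17 mod 24:
  17^(-1) mod 24 = 17
  x ≡ 17 × 19 ≡ 323 ≡ 11 (mod 24)
Verification: 17 × 11 = 187 = 7 × 24 + 19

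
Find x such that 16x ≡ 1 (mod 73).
16^(-1) ≡ 32 (mod 73). Verification: 16 × 32 = 512 ≡ 1 (mod 73)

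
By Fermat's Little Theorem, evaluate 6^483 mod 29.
By Fermat: 6^{28} ≡ 1 (mod 29). 483 ≡ 7 (mod 28). So 6^{483} ≡ 6^{7} ≡ 28 (mod 29)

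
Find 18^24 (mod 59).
Using repeated squaring. 24 = 16 + 8 (binary 11000). Repeated squaring mod 59: 18^1 ≡ 18; 18^2 ≡ 18² = 324 ≡ 29; 18^4 ≡ 29² = 841 ≡ 15; 18^8 ≡ 15² = 225 ≡ 48; 18^16 ≡ 48² = 2304 ≡ 3. Multiply: 18^24 = 18^16 × 18^8 ≡ 3 × 48 (mod 59): 3 × 48 = 144 ≡ 26. So 18^24 ≡ 26 (mod 59).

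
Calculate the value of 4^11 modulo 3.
Using Fermat: 4^{2} ≡ 1 (mod 3). 11 ≡ 1 (mod 2). So 4^{11} ≡ 4^{1} ≡ 1 (mod 3)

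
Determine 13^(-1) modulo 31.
13^(-1) ≡ 12 (mod 31). Verification: 13 × 12 = 156 ≡ 1 (mod 31)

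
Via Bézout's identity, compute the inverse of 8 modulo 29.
Extended GCD: 8(11) + 29(-3) = 1. So 8^(-1) ≡ 11 ≡ 11 (mod 29). Verify: 8 × 11 = 88 ≡ 1 (mod 29)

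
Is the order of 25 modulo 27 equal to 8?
No, the actual order is 9, not 8.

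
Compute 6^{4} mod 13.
9

Using successive squaring:
Binary expansion of 4: 100
Powers of 6 mod 13 (each is the square of the previous):
  6^1 ≡ 6 (mod 13)
  6^2 ≡ 6² = 36 ≡ 10 (mod 13)
  6^4 ≡ 10² = 100 ≡ 9 (mod 13)
4 is a power of 2, so 6^4 is the last square: ≡ 9 (mod 13)
Result: 6^4 ≡ 9 (mod 13)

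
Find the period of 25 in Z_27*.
Powers of 25 mod 27: 25^1≡25, 25^2≡4, 25^3≡19, 25^4≡16, 25^5≡22, 25^6≡10, 25^7≡7, 25^8≡13, 25^9≡1. Order = 9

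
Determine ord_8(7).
Powers of 7 mod 8: 7^1≡7, 7^2≡1. Order = 2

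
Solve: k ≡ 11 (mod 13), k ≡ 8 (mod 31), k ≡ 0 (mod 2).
M = 13 × 31 × 2 = 806. M₁ = 62, y₁ ≡ 4 (mod 13). M₂ = 26, y₂ ≡ 6 (mod 31). M₃ = 403, y₃ ≡ 1 (mod 2). k = 11×62×4 + 8×26×6 + 0×403×1 ≡ 752 (mod 806)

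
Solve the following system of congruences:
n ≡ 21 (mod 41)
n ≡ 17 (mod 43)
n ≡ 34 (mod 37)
19496

Using the Chinese Remainder Theorem:
M = product of moduli = 65231
For equation 1: M_1 = 1591, 1591 ≡ 33 (mod 41), inverse of 1591 mod 41 is 5 (check: 33 × 5 = 165 ≡ 1 (mod 41))
For equation 2: M_2 = 1517, 1517 ≡ 12 (mod 43), inverse of 1517 mod 43 is 18 (check: 12 × 18 = 216 ≡ 1 (mod 43))
For equation 3: M_3 = 1763, 1763 ≡ 24 (mod 37), inverse of 1763 mod 37 is 17 (check: 24 × 17 = 408 ≡ 1 (mod 37))
Combine: n ≡ Σ r_i×M_i×(M_i⁻¹ mod m_i) = 21×1591×5 + 17×1517×18 + 34×1763×17 = 167055 + 464202 + 1019014 = 1650271
1650271 mod 65231 = 19496
n ≡ 19496 (mod 65231)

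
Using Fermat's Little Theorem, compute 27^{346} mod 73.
72

By Fermat's Little Theorem, a^(p-1) ≡ 1 (mod p) for prime p and gcd(a, p) = 1
Here p = 73, so 27^72 ≡ 1 (mod 73)
We can reduce the exponent: 346 mod 72 = 58
So 27^346 ≡ 27^58 (mod 73)
Computing: 27^58 mod 73 = 72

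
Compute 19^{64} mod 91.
9

Using successive squaring:
Binary expansion of 64: 1000000
Powers of 19 mod 91 (each is the square of the previous):
  19^1 ≡ 19 (mod 91)
  19^2 ≡ 19² = 361 ≡ 88 (mod 91)
  19^4 ≡ 88² = 7744 ≡ 9 (mod 91)
  19^8 ≡ 9² = 81 ≡ 81 (mod 91)
  19^16 ≡ 81² = 6561 ≡ 9 (mod 91)
  19^32 ≡ 9² = 81 ≡ 81 (mod 91)
  19^64 ≡ 81² = 6561 ≡ 9 (mod 91)
64 is a power of 2, so 19^64 is the last square: ≡ 9 (mod 91)
Result: 19^64 ≡ 9 (mod 91)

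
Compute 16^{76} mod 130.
16

Using successive squaring:
Binary expansion of 76: 1001100
Powers of 16 mod 130 (each is the square of the previous):
  16^1 ≡ 16 (mod 130)
  16^2 ≡ 16² = 256 ≡ 126 (mod 130)
  16^4 ≡ 126² = 15876 ≡ 16 (mod 130)
  16^8 ≡ 16² = 256 ≡ 126 (mod 130)
  16^16 ≡ 126² = 15876 ≡ 16 (mod 130)
  16^32 ≡ 16² = 256 ≡ 126 (mod 130)
  16^64 ≡ 126² = 15876 ≡ 16 (mod 130)
76 = 64 + 8 + 4, so 16^76 = 16^64 × 16^8 × 16^4 ≡ 16 × 126 × 16 (mod 130)
Multiplying step by step:
  16 × 126 = 2016 ≡ 66 (mod 130)
  66 × 16 = 1056 ≡ 16 (mod 130)
Result: 16^76 ≡ 16 (mod 130)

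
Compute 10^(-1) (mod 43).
10^(-1) ≡ 13 (mod 43). Verification: 10 × 13 = 130 ≡ 1 (mod 43)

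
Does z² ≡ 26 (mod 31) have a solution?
By Euler's criterion: 26^{15} ≡ 30 (mod 31). Since this equals -1 (≡ 30), 26 is not a QR.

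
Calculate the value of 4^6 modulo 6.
6 = 4 + 2 (binary 110). Repeated squaring mod 6: 4^1 ≡ 4; 4^2 ≡ 4² = 16 ≡ 4; 4^4 ≡ 4² = 16 ≡ 4. Multiply: 4^6 = 4^4 × 4^2 ≡ 4 × 4 (mod 6): 4 × 4 = 16 ≡ 4. So 4^6 ≡ 4 (mod 6).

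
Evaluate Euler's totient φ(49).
42

Prime factorization: 49 = 7^2
Using the formula φ(n) = n × Π(1 - 1/p) for each prime factor p:
φ(49) = 49 × (1 - 1/7)
φ(49) = 42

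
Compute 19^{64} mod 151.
8

Using successive squaring:
Binary expansion of 64: 1000000
Powers of 19 mod 151 (each is the square of the previous):
  19^1 ≡ 19 (mod 151)
  19^2 ≡ 19² = 361 ≡ 59 (mod 151)
  19^4 ≡ 59² = 3481 ≡ 8 (mod 151)
  19^8 ≡ 8² = 64 ≡ 64 (mod 151)
  19^16 ≡ 64² = 4096 ≡ 19 (mod 151)
  19^32 ≡ 19² = 361 ≡ 59 (mod 151)
  19^64 ≡ 59² = 3481 ≡ 8 (mod 151)
64 is a power of 2, so 19^64 is the last square: ≡ 8 (mod 151)
Result: 19^64 ≡ 8 (mod 151)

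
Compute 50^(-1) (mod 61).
50^(-1) ≡ 11 (mod 61). Verification: 50 × 11 = 550 ≡ 1 (mod 61)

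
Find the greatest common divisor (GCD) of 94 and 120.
2

Using the Euclidean algorithm:
94 = 0 × 120 + 94
120 = 1 × 94 + 26
94 = 3 × 26 + 16
26 = 1 × 16 + 10
16 = 1 × 10 + 6
10 = 1 × 6 + 4
6 = 1 × 4 + 2
4 = 2 × 2 + 0

GCD(94, 120) = 2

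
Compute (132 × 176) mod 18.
12

(132 × 176) = 23232
23232 mod 18 = 12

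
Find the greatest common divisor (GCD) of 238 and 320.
2

Using the Euclidean algorithm:
238 = 0 × 320 + 238
320 = 1 × 238 + 82
238 = 2 × 82 + 74
82 = 1 × 74 + 8
74 = 9 × 8 + 2
8 = 4 × 2 + 0

GCD(238, 320) = 2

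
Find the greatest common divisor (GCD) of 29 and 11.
1

Using the Euclidean algorithm:
29 = 2 × 11 + 7
11 = 1 × 7 + 4
7 = 1 × 4 + 3
4 = 1 × 3 + 1
3 = 3 × 1 + 0

GCD(29, 11) = 1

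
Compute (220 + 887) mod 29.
5

(220 + 887) = 1107
1107 mod 29 = 5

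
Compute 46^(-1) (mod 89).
46^(-1) ≡ 60 (mod 89). Verification: 46 × 60 = 2760 ≡ 1 (mod 89)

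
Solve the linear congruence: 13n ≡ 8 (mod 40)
16

Since gcd(13, 40) = 1 divides 8, a solution exists.
Multiply both sides by the inverse of 13 mod 40:
  13^(-1) mod 40 = 37
  x ≡ 37 × 8 ≡ 296 ≡ 16 (mod 40)
Verification: 13 × 16 = 208 = 5 × 40 + 8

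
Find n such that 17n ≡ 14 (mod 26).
10

Since gcd(17, 26) = 1 divides 14, a solution exists.
Multiply both sides by the inverse of 17 mod 26:
  17^(-1) mod 26 = 23
  x ≡ 23 × 14 ≡ 322 ≡ 10 (mod 26)
Verification: 17 × 10 = 170 = 6 × 26 + 14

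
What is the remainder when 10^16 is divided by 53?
Using repeated squaring. 16 = 16 (binary 10000). Repeated squaring mod 53: 10^1 ≡ 10; 10^2 ≡ 10² = 100 ≡ 47; 10^4 ≡ 47² = 2209 ≡ 36; 10^8 ≡ 36² = 1296 ≡ 24; 10^16 ≡ 24² = 576 ≡ 46. So 10^16 ≡ 46 (mod 53).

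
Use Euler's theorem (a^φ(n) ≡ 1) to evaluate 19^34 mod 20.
By Euler: 19^{8} ≡ 1 (mod 20) since gcd(19, 20) = 1. 34 = 4×8 + 2. So 19^{34} ≡ 19^{2} ≡ 1 (mod 20)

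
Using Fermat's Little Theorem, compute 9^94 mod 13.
By Fermat: 9^{12} ≡ 1 (mod 13). 94 = 7×12 + 10. So 9^{94} ≡ 9^{10} ≡ 9 (mod 13)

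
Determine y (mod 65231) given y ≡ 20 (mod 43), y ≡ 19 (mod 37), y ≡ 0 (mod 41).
6642

Using the Chinese Remainder Theorem:
M = product of moduli = 65231
For equation 1: M_1 = 1517, 1517 ≡ 12 (mod 43), inverse of 1517 mod 43 is 18 (check: 12 × 18 = 216 ≡ 1 (mod 43))
For equation 2: M_2 = 1763, 1763 ≡ 24 (mod 37), inverse of 1763 mod 37 is 17 (check: 24 × 17 = 408 ≡ 1 (mod 37))
For equation 3: M_3 = 1591, 1591 ≡ 33 (mod 41), inverse of 1591 mod 41 is 5 (check: 33 × 5 = 165 ≡ 1 (mod 41))
Combine: y ≡ Σ r_i×M_i×(M_i⁻¹ mod m_i) = 20×1517×18 + 19×1763×17 + 0×1591×5 = 546120 + 569449 + 0 = 1115569
1115569 mod 65231 = 6642
y ≡ 6642 (mod 65231)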